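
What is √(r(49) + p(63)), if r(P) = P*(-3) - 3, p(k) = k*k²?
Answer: √249897 ≈ 499.90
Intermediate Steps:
p(k) = k³
r(P) = -3 - 3*P (r(P) = -3*P - 3 = -3 - 3*P)
√(r(49) + p(63)) = √((-3 - 3*49) + 63³) = √((-3 - 147) + 250047) = √(-150 + 250047) = √249897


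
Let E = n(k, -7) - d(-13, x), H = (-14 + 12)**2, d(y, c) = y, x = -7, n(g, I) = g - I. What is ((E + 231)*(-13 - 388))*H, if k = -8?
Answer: -389772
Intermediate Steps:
H = 4 (H = (-2)**2 = 4)
E = 12 (E = (-8 - 1*(-7)) - 1*(-13) = (-8 + 7) + 13 = -1 + 13 = 12)
((E + 231)*(-13 - 388))*H = ((12 + 231)*(-13 - 388))*4 = (243*(-401))*4 = -97443*4 = -389772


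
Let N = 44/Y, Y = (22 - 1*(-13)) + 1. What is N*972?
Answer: 1188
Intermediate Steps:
Y = 36 (Y = (22 + 13) + 1 = 35 + 1 = 36)
N = 11/9 (N = 44/36 = 44*(1/36) = 11/9 ≈ 1.2222)
N*972 = (11/9)*972 = 1188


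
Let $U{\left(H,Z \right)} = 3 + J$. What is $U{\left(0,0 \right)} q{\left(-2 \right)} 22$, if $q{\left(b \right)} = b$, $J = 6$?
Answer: $-396$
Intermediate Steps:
$U{\left(H,Z \right)} = 9$ ($U{\left(H,Z \right)} = 3 + 6 = 9$)
$U{\left(0,0 \right)} q{\left(-2 \right)} 22 = 9 \left(-2\right) 22 = \left(-18\right) 22 = -396$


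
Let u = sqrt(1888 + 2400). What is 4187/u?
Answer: 4187*sqrt(67)/536 ≈ 63.940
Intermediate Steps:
u = 8*sqrt(67) (u = sqrt(4288) = 8*sqrt(67) ≈ 65.483)
4187/u = 4187/((8*sqrt(67))) = 4187*(sqrt(67)/536) = 4187*sqrt(67)/536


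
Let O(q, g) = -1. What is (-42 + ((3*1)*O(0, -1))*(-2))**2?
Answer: 1296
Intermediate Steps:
(-42 + ((3*1)*O(0, -1))*(-2))**2 = (-42 + ((3*1)*(-1))*(-2))**2 = (-42 + (3*(-1))*(-2))**2 = (-42 - 3*(-2))**2 = (-42 + 6)**2 = (-36)**2 = 1296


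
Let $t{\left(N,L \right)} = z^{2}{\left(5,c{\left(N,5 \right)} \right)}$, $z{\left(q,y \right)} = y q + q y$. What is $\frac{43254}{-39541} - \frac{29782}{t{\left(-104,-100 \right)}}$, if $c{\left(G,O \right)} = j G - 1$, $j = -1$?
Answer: $- \frac{23532889331}{20974523450} \approx -1.122$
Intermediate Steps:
$c{\left(G,O \right)} = -1 - G$ ($c{\left(G,O \right)} = - G - 1 = -1 - G$)
$z{\left(q,y \right)} = 2 q y$ ($z{\left(q,y \right)} = q y + q y = 2 q y$)
$t{\left(N,L \right)} = \left(-10 - 10 N\right)^{2}$ ($t{\left(N,L \right)} = \left(2 \cdot 5 \left(-1 - N\right)\right)^{2} = \left(-10 - 10 N\right)^{2}$)
$\frac{43254}{-39541} - \frac{29782}{t{\left(-104,-100 \right)}} = \frac{43254}{-39541} - \frac{29782}{100 \left(1 - 104\right)^{2}} = 43254 \left(- \frac{1}{39541}\right) - \frac{29782}{100 \left(-103\right)^{2}} = - \frac{43254}{39541} - \frac{29782}{100 \cdot 10609} = - \frac{43254}{39541} - \frac{29782}{1060900} = - \frac{43254}{39541} - \frac{14891}{530450} = - \frac{23532889331}{20974523450}$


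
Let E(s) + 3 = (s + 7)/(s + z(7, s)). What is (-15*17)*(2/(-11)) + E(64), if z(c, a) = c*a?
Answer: 245005/5632 ≈ 43.502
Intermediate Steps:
z(c, a) = a*c
E(s) = -3 + (7 + s)/(8*s) (E(s) = -3 + (s + 7)/(s + s*7) = -3 + (7 + s)/(s + 7*s) = -3 + (7 + s)/((8*s)) = -3 + (7 + s)*(1/(8*s)) = -3 + (7 + s)/(8*s))
(-15*17)*(2/(-11)) + E(64) = (-15*17)*(2/(-11)) + (⅛)*(7 - 23*64)/64 = -510*(-1)/11 + (⅛)*(1/64)*(7 - 1472) = -255*(-2/11) + (⅛)*(1/64)*(-1465) = 510/11 - 1465/512 = 245005/5632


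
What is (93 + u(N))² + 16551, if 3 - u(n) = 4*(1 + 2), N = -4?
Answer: 23607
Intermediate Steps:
u(n) = -9 (u(n) = 3 - 4*(1 + 2) = 3 - 4*3 = 3 - 1*12 = 3 - 12 = -9)
(93 + u(N))² + 16551 = (93 - 9)² + 16551 = 84² + 16551 = 7056 + 16551 = 23607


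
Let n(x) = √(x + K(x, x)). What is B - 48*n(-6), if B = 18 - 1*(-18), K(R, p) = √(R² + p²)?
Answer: 36 - 48*√(-6 + 6*√2) ≈ -39.671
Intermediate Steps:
n(x) = √(x + √2*√(x²)) (n(x) = √(x + √(x² + x²)) = √(x + √(2*x²)) = √(x + √2*√(x²)))
B = 36 (B = 18 + 18 = 36)
B - 48*n(-6) = 36 - 48*√(-6 + √2*√((-6)²)) = 36 - 48*√(-6 + √2*√36) = 36 - 48*√(-6 + √2*6) = 36 - 48*√(-6 + 6*√2)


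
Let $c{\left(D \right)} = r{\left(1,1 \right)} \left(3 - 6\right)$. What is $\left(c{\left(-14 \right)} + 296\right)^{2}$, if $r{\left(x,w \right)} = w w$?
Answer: $85849$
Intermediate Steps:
$r{\left(x,w \right)} = w^{2}$
$c{\left(D \right)} = -3$ ($c{\left(D \right)} = 1^{2} \left(3 - 6\right) = 1 \left(3 - 6\right) = 1 \left(-3\right) = -3$)
$\left(c{\left(-14 \right)} + 296\right)^{2} = \left(-3 + 296\right)^{2} = 293^{2} = 85849$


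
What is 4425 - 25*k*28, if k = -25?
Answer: 21925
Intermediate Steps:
4425 - 25*k*28 = 4425 - 25*(-25)*28 = 4425 - (-625)*28 = 4425 - 1*(-17500) = 4425 + 17500 = 21925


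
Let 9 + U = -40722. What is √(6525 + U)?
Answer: I*√34206 ≈ 184.95*I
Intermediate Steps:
U = -40731 (U = -9 - 40722 = -40731)
√(6525 + U) = √(6525 - 40731) = √(-34206) = I*√34206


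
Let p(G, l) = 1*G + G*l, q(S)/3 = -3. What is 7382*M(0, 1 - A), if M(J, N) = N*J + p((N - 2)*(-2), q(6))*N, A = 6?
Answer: 4133920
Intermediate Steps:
q(S) = -9 (q(S) = 3*(-3) = -9)
p(G, l) = G + G*l
M(J, N) = J*N + N*(-32 + 16*N) (M(J, N) = N*J + (((N - 2)*(-2))*(1 - 9))*N = J*N + (((-2 + N)*(-2))*(-8))*N = J*N + ((4 - 2*N)*(-8))*N = J*N + (-32 + 16*N)*N = J*N + N*(-32 + 16*N))
7382*M(0, 1 - A) = 7382*((1 - 1*6)*(-32 + 0 + 16*(1 - 1*6))) = 7382*((1 - 6)*(-32 + 0 + 16*(1 - 6))) = 7382*(-5*(-32 + 0 + 16*(-5))) = 7382*(-5*(-32 + 0 - 80)) = 7382*(-5*(-112)) = 7382*560 = 4133920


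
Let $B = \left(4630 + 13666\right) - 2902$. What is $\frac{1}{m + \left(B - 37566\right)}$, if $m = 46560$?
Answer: $\frac{1}{24388} \approx 4.1004 \cdot 10^{-5}$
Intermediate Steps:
$B = 15394$ ($B = 18296 - 2902 = 15394$)
$\frac{1}{m + \left(B - 37566\right)} = \frac{1}{46560 + \left(15394 - 37566\right)} = \frac{1}{46560 - 22172} = \frac{1}{24388}$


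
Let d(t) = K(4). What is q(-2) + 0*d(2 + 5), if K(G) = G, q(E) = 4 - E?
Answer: 6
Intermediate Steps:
d(t) = 4
q(-2) + 0*d(2 + 5) = (4 - 1*(-2)) + 0*4 = (4 + 2) + 0 = 6 + 0 = 6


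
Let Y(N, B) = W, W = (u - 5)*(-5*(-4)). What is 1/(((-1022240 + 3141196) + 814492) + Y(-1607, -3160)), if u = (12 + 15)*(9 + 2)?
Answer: 1/2939288 ≈ 3.4022e-7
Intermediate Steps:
u = 297 (u = 27*11 = 297)
W = 5840 (W = (297 - 5)*(-5*(-4)) = 292*20 = 5840)
Y(N, B) = 5840
1/(((-1022240 + 3141196) + 814492) + Y(-1607, -3160)) = 1/(((-1022240 + 3141196) + 814492) + 5840) = 1/((2118956 + 814492) + 5840) = 1/(2933448 + 5840) = 1/2939288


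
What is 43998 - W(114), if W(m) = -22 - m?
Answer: 44134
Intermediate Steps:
43998 - W(114) = 43998 - (-22 - 1*114) = 43998 - (-22 - 114) = 43998 - 1*(-136) = 43998 + 136 = 44134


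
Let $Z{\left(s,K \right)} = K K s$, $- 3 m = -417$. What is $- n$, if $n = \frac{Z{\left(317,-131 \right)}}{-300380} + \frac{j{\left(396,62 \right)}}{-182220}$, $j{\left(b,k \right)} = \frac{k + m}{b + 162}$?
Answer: $\frac{1843787589635}{101807553096} \approx 18.111$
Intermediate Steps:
$m = 139$ ($m = \left(- \frac{1}{3}\right) \left(-417\right) = 139$)
$Z{\left(s,K \right)} = s K^{2}$ ($Z{\left(s,K \right)} = K^{2} s = s K^{2}$)
$j{\left(b,k \right)} = \frac{139 + k}{162 + b}$ ($j{\left(b,k \right)} = \frac{k + 139}{b + 162} = \frac{139 + k}{162 + b}$)
$n = - \frac{1843787589635}{101807553096}$ ($n = \frac{317 \left(-131\right)^{2}}{-300380} + \frac{\frac{1}{162 + 396} \left(139 + 62\right)}{-182220} = 317 \cdot 17161 \left(- \frac{1}{300380}\right) + \frac{1}{558} \cdot 201 \left(- \frac{1}{182220}\right) = 5440037 \left(- \frac{1}{300380}\right) + \frac{1}{558} \cdot 201 \left(- \frac{1}{182220}\right) = - \frac{5440037}{300380} + \frac{67}{186} \left(- \frac{1}{182220}\right) = - \frac{5440037}{300380} - \frac{67}{33892920} = - \frac{1843787589635}{101807553096} \approx -18.111$)
$- n = \left(-1\right) \left(- \frac{1843787589635}{101807553096}\right) = \frac{1843787589635}{101807553096}$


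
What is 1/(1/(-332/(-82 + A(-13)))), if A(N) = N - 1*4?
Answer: 332/99 ≈ 3.3535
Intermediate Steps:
A(N) = -4 + N (A(N) = N - 4 = -4 + N)
1/(1/(-332/(-82 + A(-13)))) = 1/(1/(-332/(-82 + (-4 - 13)))) = 1/(1/(-332/(-82 - 17))) = 1/(1/(-332/(-99))) = 1/(1/(-1/99*(-332))) = 1/(1/(332/99)) = 1/(99/332) = 332/99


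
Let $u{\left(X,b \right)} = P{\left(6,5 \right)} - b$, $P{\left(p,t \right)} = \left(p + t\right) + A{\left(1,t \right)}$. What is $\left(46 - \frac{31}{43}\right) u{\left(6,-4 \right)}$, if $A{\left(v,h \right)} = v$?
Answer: $\frac{31152}{43} \approx 724.46$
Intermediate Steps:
$P{\left(p,t \right)} = 1 + p + t$ ($P{\left(p,t \right)} = \left(p + t\right) + 1 = 1 + p + t$)
$u{\left(X,b \right)} = 12 - b$ ($u{\left(X,b \right)} = \left(1 + 6 + 5\right) - b = 12 - b$)
$\left(46 - \frac{31}{43}\right) u{\left(6,-4 \right)} = \left(46 - \frac{31}{43}\right) \left(12 - -4\right) = \left(46 - \frac{31}{43}\right) \left(12 + 4\right) = \left(46 - \frac{31}{43}\right) 16 = \frac{1947}{43} \cdot 16 = \frac{31152}{43}$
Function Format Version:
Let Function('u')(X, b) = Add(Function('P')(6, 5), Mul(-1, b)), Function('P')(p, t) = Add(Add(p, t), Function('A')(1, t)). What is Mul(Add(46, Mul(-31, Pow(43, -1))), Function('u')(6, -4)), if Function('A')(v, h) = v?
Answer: Rational(31152, 43) ≈ 724.46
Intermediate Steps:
Function('P')(p, t) = Add(1, p, t) (Function('P')(p, t) = Add(Add(p, t), 1) = Add(1, p, t))
Function('u')(X, b) = Add(12, Mul(-1, b)) (Function('u')(X, b) = Add(Add(1, 6, 5), Mul(-1, b)) = Add(12, Mul(-1, b)))
Mul(Add(46, Mul(-31, Pow(43, -1))), Function('u')(6, -4)) = Mul(Add(46, Mul(-31, Pow(43, -1))), Add(12, Mul(-1, -4))) = Mul(Add(46, Mul(-31, Rational(1, 43))), Add(12, 4)) = Mul(Add(46, Rational(-31, 43)), 16) = Mul(Rational(1947, 43), 16) = Rational(31152, 43)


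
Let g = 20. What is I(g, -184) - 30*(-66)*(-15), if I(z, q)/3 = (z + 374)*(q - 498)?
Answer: -835824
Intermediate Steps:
I(z, q) = 3*(-498 + q)*(374 + z) (I(z, q) = 3*((z + 374)*(q - 498)) = 3*((374 + z)*(-498 + q)) = 3*((-498 + q)*(374 + z)) = 3*(-498 + q)*(374 + z))
I(g, -184) - 30*(-66)*(-15) = (-558756 - 1494*20 + 1122*(-184) + 3*(-184)*20) - 30*(-66)*(-15) = (-558756 - 29880 - 206448 - 11040) + 1980*(-15) = -806124 - 29700 = -835824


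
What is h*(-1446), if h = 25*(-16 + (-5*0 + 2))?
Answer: 506100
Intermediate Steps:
h = -350 (h = 25*(-16 + (0 + 2)) = 25*(-16 + 2) = 25*(-14) = -350)
h*(-1446) = -350*(-1446) = 506100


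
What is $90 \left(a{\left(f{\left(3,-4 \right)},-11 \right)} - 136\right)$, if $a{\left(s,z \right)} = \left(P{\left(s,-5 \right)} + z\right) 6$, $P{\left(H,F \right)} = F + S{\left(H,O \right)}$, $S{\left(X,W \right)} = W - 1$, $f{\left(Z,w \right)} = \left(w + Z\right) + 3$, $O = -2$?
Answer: $-22500$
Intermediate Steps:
$f{\left(Z,w \right)} = 3 + Z + w$ ($f{\left(Z,w \right)} = \left(Z + w\right) + 3 = 3 + Z + w$)
$S{\left(X,W \right)} = -1 + W$ ($S{\left(X,W \right)} = W - 1 = -1 + W$)
$P{\left(H,F \right)} = -3 + F$ ($P{\left(H,F \right)} = F - 3 = -3 + F$)
$a{\left(s,z \right)} = -48 + 6 z$ ($a{\left(s,z \right)} = \left(\left(-3 - 5\right) + z\right) 6 = \left(-8 + z\right) 6 = -48 + 6 z$)
$90 \left(a{\left(f{\left(3,-4 \right)},-11 \right)} - 136\right) = 90 \left(\left(-48 + 6 \left(-11\right)\right) - 136\right) = 90 \left(\left(-48 - 66\right) - 136\right) = 90 \left(-114 - 136\right) = 90 \left(-250\right) = -22500$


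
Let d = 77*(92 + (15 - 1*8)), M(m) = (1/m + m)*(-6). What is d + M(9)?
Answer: 22705/3 ≈ 7568.3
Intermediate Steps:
M(m) = -6*m - 6/m (M(m) = (m + 1/m)*(-6) = -6*m - 6/m)
d = 7623 (d = 77*(92 + (15 - 8)) = 77*(92 + 7) = 77*99 = 7623)
d + M(9) = 7623 + (-6*9 - 6/9) = 7623 + (-54 - 6*⅑) = 7623 + (-54 - ⅔) = 7623 - 164/3 = 22705/3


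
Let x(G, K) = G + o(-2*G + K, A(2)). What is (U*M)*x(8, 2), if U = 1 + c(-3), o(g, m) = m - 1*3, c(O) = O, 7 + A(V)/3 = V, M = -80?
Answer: -1600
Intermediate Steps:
A(V) = -21 + 3*V
o(g, m) = -3 + m (o(g, m) = m - 3 = -3 + m)
U = -2 (U = 1 - 3 = -2)
x(G, K) = -18 + G (x(G, K) = G + (-3 + (-21 + 3*2)) = G + (-3 + (-21 + 6)) = G + (-3 - 15) = G - 18 = -18 + G)
(U*M)*x(8, 2) = (-2*(-80))*(-18 + 8) = 160*(-10) = -1600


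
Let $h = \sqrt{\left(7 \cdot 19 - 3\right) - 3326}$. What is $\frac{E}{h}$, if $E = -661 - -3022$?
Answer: $- \frac{2361 i \sqrt{799}}{1598} \approx - 41.763 i$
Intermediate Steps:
$E = 2361$ ($E = -661 + 3022 = 2361$)
$h = 2 i \sqrt{799}$ ($h = \sqrt{\left(133 - 3\right) - 3326} = \sqrt{130 - 3326} = \sqrt{-3196} = 2 i \sqrt{799} \approx 56.533 i$)
$\frac{E}{h} = \frac{2361}{2 i \sqrt{799}} = 2361 \left(- \frac{i \sqrt{799}}{1598}\right) = - \frac{2361 i \sqrt{799}}{1598}$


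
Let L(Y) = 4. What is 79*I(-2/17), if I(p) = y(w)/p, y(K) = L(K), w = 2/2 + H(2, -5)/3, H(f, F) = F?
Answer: -2686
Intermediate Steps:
w = -2/3 (w = 2/2 - 5/3 = 2*(1/2) - 5*1/3 = 1 - 5/3 = -2/3 ≈ -0.66667)
y(K) = 4
I(p) = 4/p
79*I(-2/17) = 79*(4/((-2/17))) = 79*(4/((-2*1/17))) = 79*(4/(-2/17)) = 79*(4*(-17/2)) = 79*(-34) = -2686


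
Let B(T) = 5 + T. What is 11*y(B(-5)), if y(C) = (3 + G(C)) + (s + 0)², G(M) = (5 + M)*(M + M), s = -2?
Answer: 77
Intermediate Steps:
G(M) = 2*M*(5 + M) (G(M) = (5 + M)*(2*M) = 2*M*(5 + M))
y(C) = 7 + 2*C*(5 + C) (y(C) = (3 + 2*C*(5 + C)) + (-2 + 0)² = (3 + 2*C*(5 + C)) + (-2)² = (3 + 2*C*(5 + C)) + 4 = 7 + 2*C*(5 + C))
11*y(B(-5)) = 11*(7 + 2*(5 - 5)*(5 + (5 - 5))) = 11*(7 + 2*0*(5 + 0)) = 11*(7 + 2*0*5) = 11*(7 + 0) = 11*7 = 77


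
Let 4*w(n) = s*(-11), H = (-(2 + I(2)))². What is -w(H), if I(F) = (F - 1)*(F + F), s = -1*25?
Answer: -275/4 ≈ -68.750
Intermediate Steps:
s = -25
I(F) = 2*F*(-1 + F) (I(F) = (-1 + F)*(2*F) = 2*F*(-1 + F))
H = 36 (H = (-(2 + 2*2*(-1 + 2)))² = (-(2 + 2*2*1))² = (-(2 + 4))² = (-1*6)² = (-6)² = 36)
w(n) = 275/4 (w(n) = (-25*(-11))/4 = (¼)*275 = 275/4)
-w(H) = -1*275/4 = -275/4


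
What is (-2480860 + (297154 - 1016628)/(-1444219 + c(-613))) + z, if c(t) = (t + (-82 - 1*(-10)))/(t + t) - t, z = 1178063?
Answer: -2305767769402863/1769860271 ≈ -1.3028e+6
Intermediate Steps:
c(t) = -t + (-72 + t)/(2*t) (c(t) = (t + (-82 + 10))/((2*t)) - t = (t - 72)*(1/(2*t)) - t = (-72 + t)*(1/(2*t)) - t = (-72 + t)/(2*t) - t = -t + (-72 + t)/(2*t))
(-2480860 + (297154 - 1016628)/(-1444219 + c(-613))) + z = (-2480860 + (297154 - 1016628)/(-1444219 + (½ - 1*(-613) - 36/(-613)))) + 1178063 = (-2480860 - 719474/(-1444219 + (½ + 613 - 36*(-1/613)))) + 1178063 = (-2480860 - 719474/(-1444219 + (½ + 613 + 36/613))) + 1178063 = (-2480860 - 719474/(-1444219 + 752223/1226)) + 1178063 = (-2480860 - 719474/(-1769860271/1226)) + 1178063 = (-2480860 - 719474*(-1226/1769860271)) + 1178063 = (-2480860 + 882075124/1769860271) + 1178063 = -4390774669837936/1769860271 + 1178063 = -2305767769402863/1769860271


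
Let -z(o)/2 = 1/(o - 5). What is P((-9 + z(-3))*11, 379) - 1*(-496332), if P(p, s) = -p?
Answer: 1985713/4 ≈ 4.9643e+5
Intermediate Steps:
z(o) = -2/(-5 + o) (z(o) = -2/(o - 5) = -2/(-5 + o))
P((-9 + z(-3))*11, 379) - 1*(-496332) = -(-9 - 2/(-5 - 3))*11 - 1*(-496332) = -(-9 - 2/(-8))*11 + 496332 = -(-9 - 2*(-1/8))*11 + 496332 = -(-9 + 1/4)*11 + 496332 = -(-35)*11/4 + 496332 = -1*(-385/4) + 496332 = 385/4 + 496332 = 1985713/4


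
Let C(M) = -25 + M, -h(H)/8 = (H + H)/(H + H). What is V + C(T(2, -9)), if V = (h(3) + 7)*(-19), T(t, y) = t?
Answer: -4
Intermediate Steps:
h(H) = -8 (h(H) = -8*(H + H)/(H + H) = -8*2*H/(2*H) = -8*2*H*1/(2*H) = -8*1 = -8)
V = 19 (V = (-8 + 7)*(-19) = -1*(-19) = 19)
V + C(T(2, -9)) = 19 + (-25 + 2) = 19 - 23 = -4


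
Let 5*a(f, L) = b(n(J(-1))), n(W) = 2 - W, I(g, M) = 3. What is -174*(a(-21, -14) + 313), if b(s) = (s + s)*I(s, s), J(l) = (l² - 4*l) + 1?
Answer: -268134/5 ≈ -53627.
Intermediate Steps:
J(l) = 1 + l² - 4*l
b(s) = 6*s (b(s) = (s + s)*3 = (2*s)*3 = 6*s)
a(f, L) = -24/5 (a(f, L) = (6*(2 - (1 + (-1)² - 4*(-1))))/5 = (6*(2 - (1 + 1 + 4)))/5 = (6*(2 - 1*6))/5 = (6*(2 - 6))/5 = (6*(-4))/5 = (⅕)*(-24) = -24/5)
-174*(a(-21, -14) + 313) = -174*(-24/5 + 313) = -174*1541/5 = -268134/5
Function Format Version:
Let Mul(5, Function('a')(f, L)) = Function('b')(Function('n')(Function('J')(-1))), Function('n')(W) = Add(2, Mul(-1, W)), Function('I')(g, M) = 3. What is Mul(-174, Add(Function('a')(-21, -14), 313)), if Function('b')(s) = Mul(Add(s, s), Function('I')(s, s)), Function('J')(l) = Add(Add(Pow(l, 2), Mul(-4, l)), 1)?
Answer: Rational(-268134, 5) ≈ -53627.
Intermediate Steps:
Function('J')(l) = Add(1, Pow(l, 2), Mul(-4, l))
Function('b')(s) = Mul(6, s) (Function('b')(s) = Mul(Add(s, s), 3) = Mul(Mul(2, s), 3) = Mul(6, s))
Function('a')(f, L) = Rational(-24, 5) (Function('a')(f, L) = Mul(Rational(1, 5), Mul(6, Add(2, Mul(-1, Add(1, Pow(-1, 2), Mul(-4, -1)))))) = Mul(Rational(1, 5), Mul(6, Add(2, Mul(-1, Add(1, 1, 4))))) = Mul(Rational(1, 5), Mul(6, Add(2, Mul(-1, 6)))) = Mul(Rational(1, 5), Mul(6, Add(2, -6))) = Mul(Rational(1, 5), Mul(6, -4)) = Mul(Rational(1, 5), -24) = Rational(-24, 5))
Mul(-174, Add(Function('a')(-21, -14), 313)) = Mul(-174, Add(Rational(-24, 5), 313)) = Mul(-174, Rational(1541, 5)) = Rational(-268134, 5)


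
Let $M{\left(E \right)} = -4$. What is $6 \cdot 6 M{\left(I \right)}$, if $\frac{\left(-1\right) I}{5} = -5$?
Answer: $-144$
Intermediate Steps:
$I = 25$ ($I = \left(-5\right) \left(-5\right) = 25$)
$6 \cdot 6 M{\left(I \right)} = 6 \cdot 6 \left(-4\right) = 36 \left(-4\right) = -144$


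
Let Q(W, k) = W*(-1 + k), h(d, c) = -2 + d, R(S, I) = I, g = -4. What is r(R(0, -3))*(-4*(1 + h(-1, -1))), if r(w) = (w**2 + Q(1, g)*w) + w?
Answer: 168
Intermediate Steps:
r(w) = w**2 - 4*w (r(w) = (w**2 + (1*(-1 - 4))*w) + w = (w**2 + (1*(-5))*w) + w = (w**2 - 5*w) + w = w**2 - 4*w)
r(R(0, -3))*(-4*(1 + h(-1, -1))) = (-3*(-4 - 3))*(-4*(1 + (-2 - 1))) = (-3*(-7))*(-4*(1 - 3)) = 21*(-4*(-2)) = 21*8 = 168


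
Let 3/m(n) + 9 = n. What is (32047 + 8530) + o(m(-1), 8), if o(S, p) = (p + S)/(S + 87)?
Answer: 35180336/867 ≈ 40577.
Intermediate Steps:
m(n) = 3/(-9 + n)
o(S, p) = (S + p)/(87 + S)
(32047 + 8530) + o(m(-1), 8) = (32047 + 8530) + (3/(-9 - 1) + 8)/(87 + 3/(-9 - 1)) = 40577 + (3/(-10) + 8)/(87 + 3/(-10)) = 40577 + (3*(-⅒) + 8)/(87 + 3*(-⅒)) = 40577 + (-3/10 + 8)/(87 - 3/10) = 40577 + (77/10)/(867/10) = 40577 + (10/867)*(77/10) = 40577 + 77/867 = 35180336/867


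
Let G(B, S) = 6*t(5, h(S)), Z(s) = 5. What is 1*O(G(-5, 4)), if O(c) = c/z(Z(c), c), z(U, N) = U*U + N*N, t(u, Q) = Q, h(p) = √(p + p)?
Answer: 12*√2/313 ≈ 0.054219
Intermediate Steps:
h(p) = √2*√p (h(p) = √(2*p) = √2*√p)
z(U, N) = N² + U² (z(U, N) = U² + N² = N² + U²)
G(B, S) = 6*√2*√S (G(B, S) = 6*(√2*√S) = 6*√2*√S)
O(c) = c/(25 + c²) (O(c) = c/(c² + 5²) = c/(c² + 25) = c/(25 + c²))
1*O(G(-5, 4)) = 1*((6*√2*√4)/(25 + (6*√2*√4)²)) = 1*((6*√2*2)/(25 + (6*√2*2)²)) = 1*((12*√2)/(25 + (12*√2)²)) = 1*((12*√2)/(25 + 288)) = 1*((12*√2)/313) = 1*((12*√2)*(1/313)) = 1*(12*√2/313) = 12*√2/313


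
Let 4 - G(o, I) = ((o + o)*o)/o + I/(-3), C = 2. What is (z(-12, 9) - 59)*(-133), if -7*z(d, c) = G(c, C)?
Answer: 22781/3 ≈ 7593.7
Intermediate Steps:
G(o, I) = 4 - 2*o + I/3 (G(o, I) = 4 - (((o + o)*o)/o + I/(-3)) = 4 - (((2*o)*o)/o + I*(-⅓)) = 4 - ((2*o²)/o - I/3) = 4 - (2*o - I/3) = 4 + (-2*o + I/3) = 4 - 2*o + I/3)
z(d, c) = -⅔ + 2*c/7 (z(d, c) = -(4 - 2*c + (⅓)*2)/7 = -(4 - 2*c + ⅔)/7 = -(14/3 - 2*c)/7 = -⅔ + 2*c/7)
(z(-12, 9) - 59)*(-133) = ((-⅔ + (2/7)*9) - 59)*(-133) = ((-⅔ + 18/7) - 59)*(-133) = (40/21 - 59)*(-133) = -1199/21*(-133) = 22781/3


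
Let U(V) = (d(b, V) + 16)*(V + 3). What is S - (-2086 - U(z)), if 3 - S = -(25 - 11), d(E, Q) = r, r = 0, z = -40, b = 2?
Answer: 1511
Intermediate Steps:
d(E, Q) = 0
U(V) = 48 + 16*V (U(V) = (0 + 16)*(V + 3) = 16*(3 + V) = 48 + 16*V)
S = 17 (S = 3 - (-1)*(25 - 11) = 3 - (-1)*14 = 3 - 1*(-14) = 3 + 14 = 17)
S - (-2086 - U(z)) = 17 - (-2086 - (48 + 16*(-40))) = 17 - (-2086 - (48 - 640)) = 17 - (-2086 - 1*(-592)) = 17 - (-2086 + 592) = 17 - 1*(-1494) = 17 + 1494 = 1511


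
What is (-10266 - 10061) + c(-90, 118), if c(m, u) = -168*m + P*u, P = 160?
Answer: 13673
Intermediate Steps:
c(m, u) = -168*m + 160*u
(-10266 - 10061) + c(-90, 118) = (-10266 - 10061) + (-168*(-90) + 160*118) = -20327 + (15120 + 18880) = -20327 + 34000 = 13673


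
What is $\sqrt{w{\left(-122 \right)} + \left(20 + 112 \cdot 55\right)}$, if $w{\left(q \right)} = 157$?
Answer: $\sqrt{6337} \approx 79.605$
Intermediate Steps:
$\sqrt{w{\left(-122 \right)} + \left(20 + 112 \cdot 55\right)} = \sqrt{157 + \left(20 + 112 \cdot 55\right)} = \sqrt{157 + \left(20 + 6160\right)} = \sqrt{157 + 6180} = \sqrt{6337}$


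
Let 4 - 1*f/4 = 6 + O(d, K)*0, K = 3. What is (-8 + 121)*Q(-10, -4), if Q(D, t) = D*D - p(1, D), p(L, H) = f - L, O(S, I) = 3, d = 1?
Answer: 12317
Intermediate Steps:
f = -8 (f = 16 - 4*(6 + 3*0) = 16 - 4*(6 + 0) = 16 - 4*6 = 16 - 24 = -8)
p(L, H) = -8 - L
Q(D, t) = 9 + D² (Q(D, t) = D*D - (-8 - 1*1) = D² - (-8 - 1) = D² - 1*(-9) = D² + 9 = 9 + D²)
(-8 + 121)*Q(-10, -4) = (-8 + 121)*(9 + (-10)²) = 113*(9 + 100) = 113*109 = 12317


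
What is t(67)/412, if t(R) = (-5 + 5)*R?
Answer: 0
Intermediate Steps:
t(R) = 0 (t(R) = 0*R = 0)
t(67)/412 = 0/412 = 0*(1/412) = 0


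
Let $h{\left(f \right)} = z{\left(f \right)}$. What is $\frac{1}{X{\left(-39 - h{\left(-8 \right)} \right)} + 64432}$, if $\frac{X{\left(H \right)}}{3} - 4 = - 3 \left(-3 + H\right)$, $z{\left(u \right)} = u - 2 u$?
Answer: $\frac{1}{64894} \approx 1.541 \cdot 10^{-5}$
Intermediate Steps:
$z{\left(u \right)} = - u$
$h{\left(f \right)} = - f$
$X{\left(H \right)} = 39 - 9 H$ ($X{\left(H \right)} = 12 + 3 \left(- 3 \left(-3 + H\right)\right) = 12 + 3 \left(9 - 3 H\right) = 12 - \left(-27 + 9 H\right) = 39 - 9 H$)
$\frac{1}{X{\left(-39 - h{\left(-8 \right)} \right)} + 64432} = \frac{1}{\left(39 - 9 \left(-39 - \left(-1\right) \left(-8\right)\right)\right) + 64432} = \frac{1}{\left(39 - 9 \left(-39 - 8\right)\right) + 64432} = \frac{1}{\left(39 - -423\right) + 64432} = \frac{1}{\left(39 + 423\right) + 64432} = \frac{1}{462 + 64432} = \frac{1}{64894}$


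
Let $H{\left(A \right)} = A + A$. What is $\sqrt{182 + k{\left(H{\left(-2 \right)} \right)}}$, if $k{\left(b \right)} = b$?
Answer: $\sqrt{178} \approx 13.342$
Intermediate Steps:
$H{\left(A \right)} = 2 A$
$\sqrt{182 + k{\left(H{\left(-2 \right)} \right)}} = \sqrt{182 + 2 \left(-2\right)} = \sqrt{182 - 4} = \sqrt{178}$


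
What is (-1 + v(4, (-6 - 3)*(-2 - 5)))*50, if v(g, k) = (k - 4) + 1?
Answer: 2950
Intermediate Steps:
v(g, k) = -3 + k (v(g, k) = (-4 + k) + 1 = -3 + k)
(-1 + v(4, (-6 - 3)*(-2 - 5)))*50 = (-1 + (-3 + (-6 - 3)*(-2 - 5)))*50 = (-1 + (-3 - 9*(-7)))*50 = (-1 + (-3 + 63))*50 = (-1 + 60)*50 = 59*50 = 2950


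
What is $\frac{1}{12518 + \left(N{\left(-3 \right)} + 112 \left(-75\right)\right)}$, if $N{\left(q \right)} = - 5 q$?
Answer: $\frac{1}{4133} \approx 0.00024196$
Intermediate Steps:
$\frac{1}{12518 + \left(N{\left(-3 \right)} + 112 \left(-75\right)\right)} = \frac{1}{12518 + \left(\left(-5\right) \left(-3\right) + 112 \left(-75\right)\right)} = \frac{1}{12518 + \left(15 - 8400\right)} = \frac{1}{12518 - 8385} = \frac{1}{4133}$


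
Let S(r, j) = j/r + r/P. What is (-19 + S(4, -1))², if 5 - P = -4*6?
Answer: 4915089/13456 ≈ 365.27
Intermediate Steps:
P = 29 (P = 5 - (-4)*6 = 5 - 1*(-24) = 5 + 24 = 29)
S(r, j) = r/29 + j/r (S(r, j) = j/r + r/29 = r/29 + j/r)
(-19 + S(4, -1))² = (-19 + ((1/29)*4 - 1/4))² = (-19 + (4/29 - 1*¼))² = (-19 + (4/29 - ¼))² = (-19 - 13/116)² = (-2217/116)² = 4915089/13456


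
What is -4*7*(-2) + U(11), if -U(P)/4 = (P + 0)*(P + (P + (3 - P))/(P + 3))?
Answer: -3062/7 ≈ -437.43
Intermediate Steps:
U(P) = -4*P*(P + 3/(3 + P)) (U(P) = -4*(P + 0)*(P + (P + (3 - P))/(P + 3)) = -4*P*(P + 3/(3 + P)))
-4*7*(-2) + U(11) = -4*7*(-2) - 4*11*(3 + 11² + 3*11)/(3 + 11) = -28*(-2) - 4*11*(3 + 121 + 33)/14 = 56 - 4*11*1/14*157 = 56 - 3454/7 = -3062/7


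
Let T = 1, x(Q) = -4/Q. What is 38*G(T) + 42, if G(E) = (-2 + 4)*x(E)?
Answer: -262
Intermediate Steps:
G(E) = -8/E (G(E) = (-2 + 4)*(-4/E) = 2*(-4/E) = -8/E)
38*G(T) + 42 = 38*(-8/1) + 42 = 38*(-8*1) + 42 = 38*(-8) + 42 = -304 + 42 = -262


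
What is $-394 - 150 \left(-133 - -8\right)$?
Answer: $18356$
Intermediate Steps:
$-394 - 150 \left(-133 - -8\right) = -394 - 150 \left(-133 + \left(-55 + 63\right)\right) = -394 - 150 \left(-133 + 8\right) = -394 - -18750 = -394 + 18750 = 18356$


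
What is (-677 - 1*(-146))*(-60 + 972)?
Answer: -484272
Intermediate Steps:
(-677 - 1*(-146))*(-60 + 972) = (-677 + 146)*912 = -531*912 = -484272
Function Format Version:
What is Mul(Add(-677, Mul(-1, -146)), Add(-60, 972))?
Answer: -484272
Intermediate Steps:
Mul(Add(-677, Mul(-1, -146)), Add(-60, 972)) = Mul(Add(-677, 146), 912) = Mul(-531, 912) = -484272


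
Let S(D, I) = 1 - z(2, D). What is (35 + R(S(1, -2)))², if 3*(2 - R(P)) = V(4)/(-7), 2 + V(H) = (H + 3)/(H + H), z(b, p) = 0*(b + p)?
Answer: 4280761/3136 ≈ 1365.0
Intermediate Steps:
z(b, p) = 0
V(H) = -2 + (3 + H)/(2*H) (V(H) = -2 + (H + 3)/(H + H) = -2 + (3 + H)/((2*H)) = -2 + (3 + H)*(1/(2*H)) = -2 + (3 + H)/(2*H))
S(D, I) = 1 (S(D, I) = 1 - 1*0 = 1 + 0 = 1)
R(P) = 109/56 (R(P) = 2 - (3/2)*(1 - 1*4)/4/(3*(-7)) = 2 - (3/2)*(¼)*(1 - 4)*(-1)/(3*7) = 2 - (3/2)*(¼)*(-3)*(-1)/(3*7) = 2 - (-3)*(-1)/(8*7) = 2 - ⅓*9/56 = 2 - 3/56 = 109/56)
(35 + R(S(1, -2)))² = (35 + 109/56)² = (2069/56)² = 4280761/3136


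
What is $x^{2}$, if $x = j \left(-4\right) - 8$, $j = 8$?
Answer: $1600$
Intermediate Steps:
$x = -40$ ($x = 8 \left(-4\right) - 8 = -32 - 8 = -40$)
$x^{2} = \left(-40\right)^{2} = 1600$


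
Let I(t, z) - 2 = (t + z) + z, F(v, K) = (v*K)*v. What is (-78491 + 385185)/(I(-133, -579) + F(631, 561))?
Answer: 153347/111683516 ≈ 0.0013730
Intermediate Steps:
F(v, K) = K*v² (F(v, K) = (K*v)*v = K*v²)
I(t, z) = 2 + t + 2*z (I(t, z) = 2 + ((t + z) + z) = 2 + (t + 2*z) = 2 + t + 2*z)
(-78491 + 385185)/(I(-133, -579) + F(631, 561)) = (-78491 + 385185)/((2 - 133 + 2*(-579)) + 561*631²) = 306694/((2 - 133 - 1158) + 561*398161) = 306694/(-1289 + 223368321) = 306694/223367032 = 306694*(1/223367032) = 153347/111683516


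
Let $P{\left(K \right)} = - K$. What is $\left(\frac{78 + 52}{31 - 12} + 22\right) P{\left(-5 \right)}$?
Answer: $\frac{2740}{19} \approx 144.21$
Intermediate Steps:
$\left(\frac{78 + 52}{31 - 12} + 22\right) P{\left(-5 \right)} = \left(\frac{78 + 52}{31 - 12} + 22\right) \left(\left(-1\right) \left(-5\right)\right) = \left(\frac{130}{19} + 22\right) 5 = \frac{548}{19} \cdot 5 = \frac{2740}{19}$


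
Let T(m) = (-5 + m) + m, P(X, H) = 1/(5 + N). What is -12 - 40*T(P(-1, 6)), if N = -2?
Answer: 484/3 ≈ 161.33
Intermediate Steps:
P(X, H) = 1/3 (P(X, H) = 1/(5 - 2) = 1/3)
T(m) = -5 + 2*m
-12 - 40*T(P(-1, 6)) = -12 - 40*(-5 + 2*(1/3)) = -12 - 40*(-5 + 2/3) = -12 - 40*(-13/3) = -12 + 520/3 = 484/3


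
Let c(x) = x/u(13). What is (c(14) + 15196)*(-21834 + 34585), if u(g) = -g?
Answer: 2518756034/13 ≈ 1.9375e+8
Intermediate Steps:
c(x) = -x/13 (c(x) = x/((-1*13)) = x/(-13) = x*(-1/13) = -x/13)
(c(14) + 15196)*(-21834 + 34585) = (-1/13*14 + 15196)*(-21834 + 34585) = (-14/13 + 15196)*12751 = (197534/13)*12751 = 2518756034/13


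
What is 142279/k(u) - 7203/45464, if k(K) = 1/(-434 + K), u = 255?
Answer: -1157874476827/45464 ≈ -2.5468e+7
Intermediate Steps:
142279/k(u) - 7203/45464 = 142279/(1/(-434 + 255)) - 7203/45464 = 142279/(1/(-179)) - 7203*1/45464 = 142279/(-1/179) - 7203/45464 = 142279*(-179) - 7203/45464 = -25467941 - 7203/45464 = -1157874476827/45464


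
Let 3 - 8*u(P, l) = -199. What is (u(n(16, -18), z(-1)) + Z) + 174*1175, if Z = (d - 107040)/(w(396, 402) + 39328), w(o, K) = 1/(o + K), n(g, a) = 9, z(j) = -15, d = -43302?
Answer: 25668316527581/125534980 ≈ 2.0447e+5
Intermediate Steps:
w(o, K) = 1/(K + o)
u(P, l) = 101/4 (u(P, l) = 3/8 - ⅛*(-199) = 3/8 + 199/8 = 101/4)
Z = -119972916/31383745 (Z = (-43302 - 107040)/(1/(402 + 396) + 39328) = -150342/(1/798 + 39328) = -150342/31383745/798 = -150342*798/31383745 = -119972916/31383745 ≈ -3.8228)
(u(n(16, -18), z(-1)) + Z) + 174*1175 = (101/4 - 119972916/31383745) + 174*1175 = 2689866581/125534980 + 204450 = 25668316527581/125534980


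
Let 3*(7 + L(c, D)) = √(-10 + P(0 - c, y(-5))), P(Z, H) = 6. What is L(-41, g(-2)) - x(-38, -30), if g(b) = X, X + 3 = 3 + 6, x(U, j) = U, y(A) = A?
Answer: 31 + 2*I/3 ≈ 31.0 + 0.66667*I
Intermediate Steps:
X = 6 (X = -3 + (3 + 6) = -3 + 9 = 6)
g(b) = 6
L(c, D) = -7 + 2*I/3 (L(c, D) = -7 + √(-10 + 6)/3 = -7 + √(-4)/3 = -7 + (2*I)/3 = -7 + 2*I/3)
L(-41, g(-2)) - x(-38, -30) = (-7 + 2*I/3) - 1*(-38) = (-7 + 2*I/3) + 38 = 31 + 2*I/3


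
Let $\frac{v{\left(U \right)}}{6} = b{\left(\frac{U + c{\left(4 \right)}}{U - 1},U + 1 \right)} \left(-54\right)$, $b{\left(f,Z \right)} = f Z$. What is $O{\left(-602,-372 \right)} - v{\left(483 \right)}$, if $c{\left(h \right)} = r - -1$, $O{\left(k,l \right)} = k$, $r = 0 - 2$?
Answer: $156214$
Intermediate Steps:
$r = -2$ ($r = 0 - 2 = -2$)
$c{\left(h \right)} = -1$ ($c{\left(h \right)} = -2 - -1 = -2 + 1 = -1$)
$b{\left(f,Z \right)} = Z f$
$v{\left(U \right)} = -324 - 324 U$ ($v{\left(U \right)} = 6 \left(U + 1\right) \frac{U - 1}{U - 1} \left(-54\right) = 6 \left(1 + U\right) \frac{-1 + U}{-1 + U} \left(-54\right) = 6 \left(1 + U\right) 1 \left(-54\right) = 6 \left(1 + U\right) \left(-54\right) = 6 \left(-54 - 54 U\right) = -324 - 324 U$)
$O{\left(-602,-372 \right)} - v{\left(483 \right)} = -602 - \left(-324 - 156492\right) = -602 - -156816 = -602 + 156816 = 156214$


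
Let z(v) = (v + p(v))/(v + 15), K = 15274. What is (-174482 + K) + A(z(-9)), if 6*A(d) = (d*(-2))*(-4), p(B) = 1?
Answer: -1432888/9 ≈ -1.5921e+5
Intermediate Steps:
z(v) = (1 + v)/(15 + v) (z(v) = (v + 1)/(v + 15) = (1 + v)/(15 + v))
A(d) = 4*d/3 (A(d) = ((d*(-2))*(-4))/6 = (-2*d*(-4))/6 = (8*d)/6 = 4*d/3)
(-174482 + K) + A(z(-9)) = (-174482 + 15274) + 4*((1 - 9)/(15 - 9))/3 = -159208 + 4*(-8/6)/3 = -159208 + 4*((⅙)*(-8))/3 = -159208 + (4/3)*(-4/3) = -159208 - 16/9 = -1432888/9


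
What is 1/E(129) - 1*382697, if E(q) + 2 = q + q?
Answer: -97970431/256 ≈ -3.8270e+5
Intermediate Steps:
E(q) = -2 + 2*q (E(q) = -2 + (q + q) = -2 + 2*q)
1/E(129) - 1*382697 = 1/(-2 + 2*129) - 1*382697 = 1/(-2 + 258) - 382697 = 1/256 - 382697 = -97970431/256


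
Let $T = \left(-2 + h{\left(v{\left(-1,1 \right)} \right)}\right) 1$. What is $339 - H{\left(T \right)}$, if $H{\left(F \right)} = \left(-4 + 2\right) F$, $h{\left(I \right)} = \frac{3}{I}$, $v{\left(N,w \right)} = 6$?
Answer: $336$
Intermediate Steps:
$T = - \frac{3}{2}$ ($T = \left(-2 + \frac{3}{6}\right) 1 = \left(-2 + 3 \cdot \frac{1}{6}\right) 1 = \left(-2 + \frac{1}{2}\right) 1 = \left(- \frac{3}{2}\right) 1 = - \frac{3}{2} \approx -1.5$)
$H{\left(F \right)} = - 2 F$
$339 - H{\left(T \right)} = 339 - \left(-2\right) \left(- \frac{3}{2}\right) = 339 - 3 = 336$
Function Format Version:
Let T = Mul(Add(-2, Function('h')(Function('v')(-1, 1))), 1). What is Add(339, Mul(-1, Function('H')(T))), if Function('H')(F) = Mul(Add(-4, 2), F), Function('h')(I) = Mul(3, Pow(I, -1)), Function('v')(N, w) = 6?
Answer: 336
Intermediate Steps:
T = Rational(-3, 2) (T = Mul(Add(-2, Mul(3, Pow(6, -1))), 1) = Mul(Add(-2, Mul(3, Rational(1, 6))), 1) = Mul(Add(-2, Rational(1, 2)), 1) = Mul(Rational(-3, 2), 1) = Rational(-3, 2) ≈ -1.5000)
Function('H')(F) = Mul(-2, F)
Add(339, Mul(-1, Function('H')(T))) = Add(339, Mul(-1, Mul(-2, Rational(-3, 2)))) = Add(339, Mul(-1, 3)) = Add(339, -3) = 336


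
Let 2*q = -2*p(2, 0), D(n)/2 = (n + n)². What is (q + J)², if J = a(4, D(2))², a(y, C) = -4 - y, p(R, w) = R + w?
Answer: 3844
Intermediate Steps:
D(n) = 8*n² (D(n) = 2*(n + n)² = 2*(2*n)² = 2*(4*n²) = 8*n²)
J = 64 (J = (-4 - 1*4)² = (-4 - 4)² = (-8)² = 64)
q = -2 (q = (-2*(2 + 0))/2 = (-2*2)/2 = (½)*(-4) = -2)
(q + J)² = (-2 + 64)² = 62² = 3844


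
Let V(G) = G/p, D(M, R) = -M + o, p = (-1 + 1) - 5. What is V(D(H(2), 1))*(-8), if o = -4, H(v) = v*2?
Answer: -64/5 ≈ -12.800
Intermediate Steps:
H(v) = 2*v
p = -5 (p = 0 - 5 = -5)
D(M, R) = -4 - M (D(M, R) = -M - 4 = -4 - M)
V(G) = -G/5 (V(G) = G/(-5) = G*(-1/5) = -G/5)
V(D(H(2), 1))*(-8) = -(-4 - 2*2)/5*(-8) = -(-4 - 1*4)/5*(-8) = -(-4 - 4)/5*(-8) = -1/5*(-8)*(-8) = (8/5)*(-8) = -64/5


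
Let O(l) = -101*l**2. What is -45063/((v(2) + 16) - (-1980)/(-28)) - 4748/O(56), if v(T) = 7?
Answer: 12489138301/13223728 ≈ 944.45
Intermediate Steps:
-45063/((v(2) + 16) - (-1980)/(-28)) - 4748/O(56) = -45063/((7 + 16) - (-1980)/(-28)) - 4748/((-101*56**2)) = -45063/(23 - (-1980)*(-1)/28) - 4748/((-101*3136)) = -45063/(23 - 44*45/28) - 4748/(-316736) = -45063/(23 - 495/7) - 4748*(-1/316736) = -45063/(-334/7) + 1187/79184 = -45063*(-7/334) + 1187/79184 = 315441/334 + 1187/79184 = 12489138301/13223728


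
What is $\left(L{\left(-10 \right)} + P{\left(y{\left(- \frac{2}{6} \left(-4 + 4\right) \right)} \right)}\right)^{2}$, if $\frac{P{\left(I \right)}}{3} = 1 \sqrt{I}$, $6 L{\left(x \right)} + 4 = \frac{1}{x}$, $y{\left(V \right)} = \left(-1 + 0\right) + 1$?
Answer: $\frac{1681}{3600} \approx 0.46694$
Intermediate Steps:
$y{\left(V \right)} = 0$ ($y{\left(V \right)} = -1 + 1 = 0$)
$L{\left(x \right)} = - \frac{2}{3} + \frac{1}{6 x}$
$P{\left(I \right)} = 3 \sqrt{I}$ ($P{\left(I \right)} = 3 \cdot 1 \sqrt{I} = 3 \sqrt{I}$)
$\left(L{\left(-10 \right)} + P{\left(y{\left(- \frac{2}{6} \left(-4 + 4\right) \right)} \right)}\right)^{2} = \left(\frac{1 - -40}{6 \left(-10\right)} + 3 \sqrt{0}\right)^{2} = \left(\frac{1}{6} \left(- \frac{1}{10}\right) \left(1 + 40\right) + 3 \cdot 0\right)^{2} = \left(\frac{1}{6} \left(- \frac{1}{10}\right) 41 + 0\right)^{2} = \left(- \frac{41}{60} + 0\right)^{2} = \left(- \frac{41}{60}\right)^{2} = \frac{1681}{3600}$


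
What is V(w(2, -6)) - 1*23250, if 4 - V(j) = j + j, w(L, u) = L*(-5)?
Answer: -23226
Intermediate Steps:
w(L, u) = -5*L
V(j) = 4 - 2*j (V(j) = 4 - (j + j) = 4 - 2*j)
V(w(2, -6)) - 1*23250 = (4 - (-10)*2) - 1*23250 = (4 - 2*(-10)) - 23250 = (4 + 20) - 23250 = 24 - 23250 = -23226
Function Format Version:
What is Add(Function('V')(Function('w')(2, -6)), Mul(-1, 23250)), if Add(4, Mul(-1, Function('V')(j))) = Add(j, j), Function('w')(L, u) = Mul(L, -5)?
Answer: -23226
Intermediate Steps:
Function('w')(L, u) = Mul(-5, L)
Function('V')(j) = Add(4, Mul(-2, j)) (Function('V')(j) = Add(4, Mul(-1, Add(j, j))) = Add(4, Mul(-1, Mul(2, j))) = Add(4, Mul(-2, j)))
Add(Function('V')(Function('w')(2, -6)), Mul(-1, 23250)) = Add(Add(4, Mul(-2, Mul(-5, 2))), Mul(-1, 23250)) = Add(Add(4, Mul(-2, -10)), -23250) = Add(Add(4, 20), -23250) = Add(24, -23250) = -23226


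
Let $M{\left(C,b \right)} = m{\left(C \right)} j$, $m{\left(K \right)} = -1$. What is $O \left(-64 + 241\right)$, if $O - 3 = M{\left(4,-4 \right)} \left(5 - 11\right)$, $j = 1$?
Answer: $1593$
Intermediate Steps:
$M{\left(C,b \right)} = -1$ ($M{\left(C,b \right)} = \left(-1\right) 1 = -1$)
$O = 9$ ($O = 3 - \left(5 - 11\right) = 3 - -6 = 3 + 6 = 9$)
$O \left(-64 + 241\right) = 9 \left(-64 + 241\right) = 9 \cdot 177 = 1593$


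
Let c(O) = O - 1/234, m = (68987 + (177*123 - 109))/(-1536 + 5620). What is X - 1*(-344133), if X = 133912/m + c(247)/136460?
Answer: 4103565965332499/11718911880 ≈ 3.5017e+5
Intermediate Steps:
m = 90649/4084 (m = (68987 + (21771 - 109))/4084 = (68987 + 21662)*(1/4084) = 90649*(1/4084) = 90649/4084 ≈ 22.196)
c(O) = -1/234 + O (c(O) = O - 1*1/234 = O - 1/234 = -1/234 + O)
X = 70701663332459/11718911880 (X = 133912/(90649/4084) + (-1/234 + 247)/136460 = 133912*(4084/90649) + (57797/234)*(1/136460) = 28784032/4771 + 57797/31931640 = 70701663332459/11718911880 ≈ 6033.1)
X - 1*(-344133) = 70701663332459/11718911880 - 1*(-344133) = 70701663332459/11718911880 + 344133 = 4103565965332499/11718911880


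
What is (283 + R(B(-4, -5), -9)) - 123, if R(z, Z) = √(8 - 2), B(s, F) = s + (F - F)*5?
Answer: 160 + √6 ≈ 162.45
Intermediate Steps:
B(s, F) = s (B(s, F) = s + 0*5 = s + 0 = s)
R(z, Z) = √6
(283 + R(B(-4, -5), -9)) - 123 = (283 + √6) - 123 = 160 + √6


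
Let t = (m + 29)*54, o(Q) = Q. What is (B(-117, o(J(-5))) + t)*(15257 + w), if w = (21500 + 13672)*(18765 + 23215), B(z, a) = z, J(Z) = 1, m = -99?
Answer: -5754060078849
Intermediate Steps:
w = 1476520560 (w = 35172*41980 = 1476520560)
t = -3780 (t = (-99 + 29)*54 = -70*54 = -3780)
(B(-117, o(J(-5))) + t)*(15257 + w) = (-117 - 3780)*(15257 + 1476520560) = -3897*1476535817 = -5754060078849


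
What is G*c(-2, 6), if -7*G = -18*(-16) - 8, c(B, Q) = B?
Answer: 80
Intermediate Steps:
G = -40 (G = -(-18*(-16) - 8)/7 = -(288 - 8)/7 = -⅐*280 = -40)
G*c(-2, 6) = -40*(-2) = 80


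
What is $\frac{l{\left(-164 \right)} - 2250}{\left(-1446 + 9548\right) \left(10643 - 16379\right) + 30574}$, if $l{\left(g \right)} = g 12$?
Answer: $\frac{111}{1222171} \approx 9.0822 \cdot 10^{-5}$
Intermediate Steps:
$l{\left(g \right)} = 12 g$
$\frac{l{\left(-164 \right)} - 2250}{\left(-1446 + 9548\right) \left(10643 - 16379\right) + 30574} = \frac{12 \left(-164\right) - 2250}{\left(-1446 + 9548\right) \left(10643 - 16379\right) + 30574} = \frac{-1968 - 2250}{8102 \left(-5736\right) + 30574} = - \frac{4218}{-46473072 + 30574} = - \frac{4218}{-46442498} = \left(-4218\right) \left(- \frac{1}{46442498}\right) = \frac{111}{1222171}$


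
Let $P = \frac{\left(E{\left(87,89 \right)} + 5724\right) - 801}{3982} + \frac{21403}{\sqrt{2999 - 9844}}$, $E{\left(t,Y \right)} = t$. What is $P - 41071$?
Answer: $- \frac{81769856}{1991} - \frac{21403 i \sqrt{5}}{185} \approx -41070.0 - 258.69 i$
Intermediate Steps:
$P = \frac{2505}{1991} - \frac{21403 i \sqrt{5}}{185}$ ($P = \frac{\left(87 + 5724\right) - 801}{3982} + \frac{21403}{\sqrt{2999 - 9844}} = \left(5811 - 801\right) \frac{1}{3982} + \frac{21403}{\sqrt{-6845}} = 5010 \cdot \frac{1}{3982} + \frac{21403}{37 i \sqrt{5}} = \frac{2505}{1991} + 21403 \left(- \frac{i \sqrt{5}}{185}\right) = \frac{2505}{1991} - \frac{21403 i \sqrt{5}}{185} \approx 1.2582 - 258.69 i$)
$P - 41071 = \left(\frac{2505}{1991} - \frac{21403 i \sqrt{5}}{185}\right) - 41071 = - \frac{81769856}{1991} - \frac{21403 i \sqrt{5}}{185}$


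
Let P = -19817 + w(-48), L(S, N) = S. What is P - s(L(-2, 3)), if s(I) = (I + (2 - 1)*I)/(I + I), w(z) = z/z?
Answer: -19817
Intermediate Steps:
w(z) = 1
P = -19816 (P = -19817 + 1 = -19816)
s(I) = 1 (s(I) = (I + 1*I)/((2*I)) = (I + I)*(1/(2*I)) = (2*I)*(1/(2*I)) = 1)
P - s(L(-2, 3)) = -19816 - 1*1 = -19816 - 1 = -19817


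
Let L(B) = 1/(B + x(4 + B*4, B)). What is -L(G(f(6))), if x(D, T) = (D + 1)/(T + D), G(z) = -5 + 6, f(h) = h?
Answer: -1/2 ≈ -0.50000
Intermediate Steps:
G(z) = 1
x(D, T) = (1 + D)/(D + T)
L(B) = 1/(B + (5 + 4*B)/(4 + 5*B)) (L(B) = 1/(B + (1 + (4 + B*4))/((4 + B*4) + B)) = 1/(B + (1 + (4 + 4*B))/((4 + 4*B) + B)) = 1/(B + (5 + 4*B)/(4 + 5*B)))
-L(G(f(6))) = -(4 + 5*1)/(5 + 5*1**2 + 8*1) = -(4 + 5)/(5 + 5*1 + 8) = -9/(5 + 5 + 8) = -9/18 = -1*1/2 = -1/2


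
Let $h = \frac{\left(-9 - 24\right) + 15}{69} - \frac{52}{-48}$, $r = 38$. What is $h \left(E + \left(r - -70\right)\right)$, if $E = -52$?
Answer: $\frac{3178}{69} \approx 46.058$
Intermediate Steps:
$h = \frac{227}{276}$ ($h = \left(-33 + 15\right) \frac{1}{69} - - \frac{13}{12} = \left(-18\right) \frac{1}{69} + \frac{13}{12} = - \frac{6}{23} + \frac{13}{12} = \frac{227}{276} \approx 0.82246$)
$h \left(E + \left(r - -70\right)\right) = \frac{227 \left(-52 + \left(38 - -70\right)\right)}{276} = \frac{227 \left(-52 + \left(38 + 70\right)\right)}{276} = \frac{227 \left(-52 + 108\right)}{276} = \frac{227}{276} \cdot 56 = \frac{3178}{69}$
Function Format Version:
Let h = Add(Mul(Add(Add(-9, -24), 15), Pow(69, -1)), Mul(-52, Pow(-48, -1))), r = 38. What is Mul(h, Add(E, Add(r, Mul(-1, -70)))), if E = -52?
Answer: Rational(3178, 69) ≈ 46.058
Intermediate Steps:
h = Rational(227, 276) (h = Add(Mul(Add(-33, 15), Rational(1, 69)), Mul(-52, Rational(-1, 48))) = Add(Mul(-18, Rational(1, 69)), Rational(13, 12)) = Add(Rational(-6, 23), Rational(13, 12)) = Rational(227, 276) ≈ 0.82246)
Mul(h, Add(E, Add(r, Mul(-1, -70)))) = Mul(Rational(227, 276), Add(-52, Add(38, Mul(-1, -70)))) = Mul(Rational(227, 276), Add(-52, Add(38, 70))) = Mul(Rational(227, 276), Add(-52, 108)) = Mul(Rational(227, 276), 56) = Rational(3178, 69)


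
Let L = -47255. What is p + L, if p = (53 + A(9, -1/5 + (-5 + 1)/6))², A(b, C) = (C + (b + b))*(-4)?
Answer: -10578086/225 ≈ -47014.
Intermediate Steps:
A(b, C) = -8*b - 4*C (A(b, C) = (C + 2*b)*(-4) = -8*b - 4*C)
p = 54289/225 (p = (53 + (-8*9 - 4*(-1/5 + (-5 + 1)/6)))² = (53 + (-72 - 4*(-1*⅕ - 4*⅙)))² = (53 + (-72 - 4*(-⅕ - ⅔)))² = (53 + (-72 - 4*(-13/15)))² = (53 + (-72 + 52/15))² = (53 - 1028/15)² = (-233/15)² = 54289/225 ≈ 241.28)
p + L = 54289/225 - 47255 = -10578086/225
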